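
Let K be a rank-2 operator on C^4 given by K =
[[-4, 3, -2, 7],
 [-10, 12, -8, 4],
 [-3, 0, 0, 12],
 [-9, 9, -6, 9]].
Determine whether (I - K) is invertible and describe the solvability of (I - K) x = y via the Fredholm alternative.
(I - K) is invertible (det(I - K) = 131 ≠ 0), so for every y in C^4 the equation (I - K) x = y has a unique solution.

K has rank 2 and factors as K = U V^T = u1 v1^T + u2 v2^T with u1 = (1, -2, 3, 0), v1 = (2, -3, 2, 1), u2 = (2, 2, 3, 3), v2 = (-3, 3, -2, 3) (multiplying out reproduces the displayed K). The nonzero eigenvalues of U V^T coincide with those of the 2 x 2 matrix G = V^T U = [[v1·u1, v1·u2], [v2·u1, v2·u2]] = [[14, 7], [-15, 3]], and by the Sylvester determinant identity det(I_4 - U V^T) = det(I_2 - V^T U) = det([[-13, -7], [15, -2]]) = (-13)(-2) - (-7)(15) = 131. (Direct check: I - K =
[[5, -3, 2, -7],
 [10, -11, 8, -4],
 [3, 0, 1, -12],
 [9, -9, 6, -8]]
has determinant 131.) The finite-dimensional Fredholm alternative says: either (I - K) is invertible, or ker(I - K) ≠ {0} and then range(I - K) = ker((I - K)^*)^⊥, with dim ker(I - K) = dim ker((I - K)^*). Since det(I - K) ≠ 0, 1 is not an eigenvalue of K and ker(I - K) = {0}, so we are in the first case: for every y there is a unique x = (I - K)^(-1) y. (Explicitly, by the Woodbury identity, (I - U V^T)^(-1) = I + U (I_2 - G)^(-1) V^T.)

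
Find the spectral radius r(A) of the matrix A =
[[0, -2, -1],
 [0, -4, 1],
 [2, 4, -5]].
r(A) ≈ 6.5223

The eigenvalues of A are the roots of its characteristic polynomial. With M = A (coefficients from the trace, the sum of principal 2x2 minors, and det A):
  p(λ) = det(λ I - M) = λ^3 + 9λ^2 + 18λ + 12.
No integer candidate from the rational root theorem (±divisors of 12) is a root, so the roots are irrational. The cubic discriminant is Δ = -972 < 0, so there is one real root and a complex-conjugate pair. p(-7) = -16 and p(-6) = 12 have opposite signs, so a root lies in (-7, -6); Newton's method refines it to λ ≈ -6.5223. Dividing out (λ - (-6.5223)) leaves approximately λ^2 + 2.4777λ + 1.8398. For λ^2 + 2.4777λ + 1.8398 the discriminant is -1.2205. It is negative, so the remaining roots are the complex-conjugate pair λ ≈ -1.2388 ± 0.5524i. Their product equals the constant term, so |λ|^2 ≈ 1.8398 and |λ| ≈ 1.3564.
Thus the eigenvalues (to 4 decimals) are -6.5223 (modulus 6.5223); -1.2388 ± 0.5524i (modulus 1.3564). The spectral radius is the largest modulus: r(A) ≈ 6.5223. (Cross-check: r(A) ≤ ||A||_2 ≈ 7.5449; equality holds whenever A is normal, though it can also hold for some non-normal A.)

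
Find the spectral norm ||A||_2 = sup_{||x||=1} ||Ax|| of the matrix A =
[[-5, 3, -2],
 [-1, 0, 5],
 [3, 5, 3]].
||A||_2 ≈ 7.2858 (= sqrt(largest eigenvalue of A^T A))

||A||_2 = sigma_max(A) = sqrt(lambda_max(A^T A)). Form the symmetric matrix M = A^T A =
[[35, 0, 14],
 [0, 34, 9],
 [14, 9, 38]].
Its characteristic polynomial (trace, sum of principal 2x2 minors, determinant of M give the coefficients) is
  p(λ) = det(λ I - M) = λ^3 - 107λ^2 + 3535λ - 35721.
No integer candidate from the rational root theorem (±divisors of 35721) is a root, so the roots are irrational. The cubic discriminant is Δ = 85102416 > 0, so there are three distinct real roots. p(19) = -324 and p(20) = 179 have opposite signs, so a root lies in (19, 20); Newton's method refines it to λ ≈ 19.6215. p(34) = 81 and p(35) = -196 have opposite signs, so a root lies in (34, 35); Newton's method refines it to λ ≈ 34.2952. p(53) = -52 and p(54) = 621 have opposite signs, so a root lies in (53, 54); Newton's method refines it to λ ≈ 53.0833. Check (Vieta): the three roots sum to 107, matching tr M = 107.
So the eigenvalues of A^T A are ≈ 19.6215, 34.2952, 53.0833 (all ≥ 0, as they must be for A^T A). The largest is λ_max ≈ 53.0833, hence ||A||_2 = sqrt(λ_max) ≈ 7.2858.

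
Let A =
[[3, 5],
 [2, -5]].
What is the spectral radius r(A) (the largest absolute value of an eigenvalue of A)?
r(A) = (2 + sqrt(104))/2 ≈ 6.099

The eigenvalues of A are the roots of its characteristic polynomial. With M = A (coefficients from the trace and determinant):
  p(λ) = det(λ I - M) = λ^2 + 2λ - 25.
For λ^2 + 2λ - 25 the discriminant is 104. It is nonnegative but not a perfect square, so the roots are real and irrational: λ = (-2 ± sqrt(104))/2 ≈ 4.099, -6.099.
Thus the eigenvalues (to 4 decimals) are 4.099 (modulus 4.099); -6.099 (modulus 6.099). The spectral radius is the largest modulus: r(A) = (2 + sqrt(104))/2 ≈ 6.099. (Cross-check: r(A) ≤ ||A||_2 ≈ 7.1178; equality holds whenever A is normal, though it can also hold for some non-normal A.)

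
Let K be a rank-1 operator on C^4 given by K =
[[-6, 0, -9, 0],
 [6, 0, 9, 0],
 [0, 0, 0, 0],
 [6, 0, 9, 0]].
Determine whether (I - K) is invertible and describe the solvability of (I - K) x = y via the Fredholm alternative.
(I - K) is invertible (det(I - K) = 7 ≠ 0), so for every y in C^4 the equation (I - K) x = y has a unique solution.

K has rank 1, so it is an outer product K = u v^T: every row of K is a multiple of one row vector. Reading off the entries, u = (3, -3, 0, -3) and v = (-2, 0, -3, 0) (row i of K equals u_i·v^T). A rank-one matrix u v^T satisfies K u = u (v·u) and kills the (3)-dimensional subspace v^⊥, so its characteristic polynomial is lambda^3 (lambda - v·u) with v·u = tr K = -6. Hence the eigenvalues of I - K are 1 (multiplicity 3) and 1 - (-6) = 7, so det(I - K) = 7. (Direct check: I - K =
[[7, 0, 9, 0],
 [-6, 1, -9, 0],
 [0, 0, 1, 0],
 [-6, 0, -9, 1]]
has determinant 7.) The finite-dimensional Fredholm alternative says: either (I - K) is invertible, or ker(I - K) ≠ {0} and then range(I - K) = ker((I - K)^*)^⊥, with dim ker(I - K) = dim ker((I - K)^*). Since det(I - K) ≠ 0, 1 is not an eigenvalue of K and ker(I - K) = {0}, so we are in the first case: for every y there is a unique x = (I - K)^(-1) y. Explicitly, by the Sherman–Morrison formula, (I - u v^T)^(-1) = I + u v^T/(1 - v·u), i.e. (I - K)^(-1) = I + K/(7).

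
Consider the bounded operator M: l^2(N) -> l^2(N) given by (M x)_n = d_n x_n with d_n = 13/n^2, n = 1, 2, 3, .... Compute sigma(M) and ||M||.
sigma(M) = {13/n^2 : n ≥ 1} ∪ {0}; ||M|| = 13

A bounded diagonal operator on l^2 with diagonal entries d_n has spectrum equal to the closure of {d_n : n ≥ 1}: every d_n is an eigenvalue (with eigenvector e_n), so {d_n} ⊂ sigma(M); the spectrum is closed, so its closure is too; and for lambda not in the closure, (M - lambda I) has bounded inverse (the diagonal entries 1/(d_n - lambda) are bounded). For our sequence d_n = 13/n^2, n = 1, 2, 3, ...:
  - {d_n} = {13/n^2 : n ≥ 1}; the only limit point is 0
  - closure = {13/n^2 : n ≥ 1} ∪ {0}
For the norm: a diagonal operator has ||M|| = sup_n |d_n|. Here d_n = 13/n^2 is positive and decreasing, so sup_n |d_n| = d_1 = 13. So ||M|| = 13.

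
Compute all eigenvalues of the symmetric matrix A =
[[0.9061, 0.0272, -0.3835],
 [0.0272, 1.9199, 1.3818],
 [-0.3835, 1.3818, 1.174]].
sigma(A) ≈ {0, 1, 3}

A is real symmetric, so its spectrum consists of real eigenvalues. Expanding the characteristic polynomial of the displayed matrix gives
  det(λ I - A) = p(λ) = λ^3 + (-4)λ^2 + (3)λ + (0).
Solving p(λ) = 0 yields eigenvalues ≈ 0, 1, 3. (A is shown rounded to 4 decimals, so these recover the underlying integer eigenvalues to within that precision.)
Verification: the trace of A = 4 equals the sum of eigenvalues 4, and det(A) ≈ 0.0002 matches the eigenvalue product 0.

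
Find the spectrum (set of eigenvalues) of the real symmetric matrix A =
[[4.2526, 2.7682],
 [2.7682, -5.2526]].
sigma(A) ≈ {-6, 5}

A is real symmetric, so its spectrum consists of real eigenvalues. Expanding the characteristic polynomial of the displayed matrix gives
  det(λ I - A) = p(λ) = λ^2 + (1)λ + (-30).
Solving p(λ) = 0 yields eigenvalues ≈ -6, 5. (A is shown rounded to 4 decimals, so these recover the underlying integer eigenvalues to within that precision.)
Verification: the trace of A = -1 equals the sum of eigenvalues -1, and det(A) ≈ -30.0001 matches the eigenvalue product -30.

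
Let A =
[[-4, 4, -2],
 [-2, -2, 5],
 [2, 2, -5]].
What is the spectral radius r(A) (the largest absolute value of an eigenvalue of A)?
r(A) = sqrt(40) ≈ 6.3246

The eigenvalues of A are the roots of its characteristic polynomial. With M = A (coefficients from the trace, the sum of principal 2x2 minors, and det A):
  p(λ) = det(λ I - M) = λ^3 + 11λ^2 + 40λ.
The constant term is 0, so λ = 0 is a root. Dividing out λ leaves p(λ) = λ(λ^2 + 11λ + 40). For λ^2 + 11λ + 40 the discriminant is -39. It is negative, so the roots are the complex-conjugate pair λ = -11/2 ± (sqrt(39)/2) i ≈ -5.5 ± 3.1225i. For a conjugate pair the product of the roots equals the constant term, so |λ|^2 = 40 and |λ| = sqrt(40) ≈ 6.3246.
Thus the eigenvalues (to 4 decimals) are -5.5 ± 3.1225i (modulus 6.3246); 0 (modulus 0). The spectral radius is the largest modulus: r(A) = sqrt(40) ≈ 6.3246. (Cross-check: r(A) ≤ ||A||_2 ≈ 8.4626; equality holds whenever A is normal, though it can also hold for some non-normal A.)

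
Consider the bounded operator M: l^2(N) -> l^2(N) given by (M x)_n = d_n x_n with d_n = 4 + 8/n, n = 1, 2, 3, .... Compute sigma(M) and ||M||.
sigma(M) = {4 + 8/n : n ≥ 1} ∪ {4}; ||M|| = 12

A bounded diagonal operator on l^2 with diagonal entries d_n has spectrum equal to the closure of {d_n : n ≥ 1}: every d_n is an eigenvalue (with eigenvector e_n), so {d_n} ⊂ sigma(M); the spectrum is closed, so its closure is too; and for lambda not in the closure, (M - lambda I) has bounded inverse (the diagonal entries 1/(d_n - lambda) are bounded). For our sequence d_n = 4 + 8/n, n = 1, 2, 3, ...:
  - {d_n} = {4 + 8/n : n ≥ 1}; the only limit point is 4
  - closure = {4 + 8/n : n ≥ 1} ∪ {4}
For the norm: a diagonal operator has ||M|| = sup_n |d_n|. Here d_n = 4 + 8/n is positive and decreasing, so sup_n |d_n| = d_1 = 4 + 8 = 12. So ||M|| = 12.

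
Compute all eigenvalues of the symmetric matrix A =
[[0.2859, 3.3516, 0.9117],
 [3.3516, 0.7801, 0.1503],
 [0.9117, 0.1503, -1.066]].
sigma(A) ≈ {-3, -1, 4}

A is real symmetric, so its spectrum consists of real eigenvalues. Expanding the characteristic polynomial of the displayed matrix gives
  det(λ I - A) = p(λ) = λ^3 + (0)λ^2 + (-13)λ + (-12).
Solving p(λ) = 0 yields eigenvalues ≈ -3, -1, 4. (A is shown rounded to 4 decimals, so these recover the underlying integer eigenvalues to within that precision.)
Verification: the trace of A = 0 equals the sum of eigenvalues 0, and det(A) ≈ 12.0005 matches the eigenvalue product 12.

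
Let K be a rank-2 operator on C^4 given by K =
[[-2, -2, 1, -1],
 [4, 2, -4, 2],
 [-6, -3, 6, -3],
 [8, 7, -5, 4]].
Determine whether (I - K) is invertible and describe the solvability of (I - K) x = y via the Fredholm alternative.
(I - K) is invertible (det(I - K) = -8 ≠ 0), so for every y in C^4 the equation (I - K) x = y has a unique solution.

K has rank 2 and factors as K = U V^T = u1 v1^T + u2 v2^T with u1 = (1, 0, 0, -3), v1 = (-2, -2, 1, -1), u2 = (0, -2, 3, -1), v2 = (-2, -1, 2, -1) (multiplying out reproduces the displayed K). The nonzero eigenvalues of U V^T coincide with those of the 2 x 2 matrix G = V^T U = [[v1·u1, v1·u2], [v2·u1, v2·u2]] = [[1, 8], [1, 9]], and by the Sylvester determinant identity det(I_4 - U V^T) = det(I_2 - V^T U) = det([[0, -8], [-1, -8]]) = (0)(-8) - (-8)(-1) = -8. (Direct check: I - K =
[[3, 2, -1, 1],
 [-4, -1, 4, -2],
 [6, 3, -5, 3],
 [-8, -7, 5, -3]]
has determinant -8.) The finite-dimensional Fredholm alternative says: either (I - K) is invertible, or ker(I - K) ≠ {0} and then range(I - K) = ker((I - K)^*)^⊥, with dim ker(I - K) = dim ker((I - K)^*). Since det(I - K) ≠ 0, 1 is not an eigenvalue of K and ker(I - K) = {0}, so we are in the first case: for every y there is a unique x = (I - K)^(-1) y. (Explicitly, by the Woodbury identity, (I - U V^T)^(-1) = I + U (I_2 - G)^(-1) V^T.)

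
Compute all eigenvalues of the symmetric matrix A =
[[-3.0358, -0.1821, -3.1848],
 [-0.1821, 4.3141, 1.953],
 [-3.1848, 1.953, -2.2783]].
sigma(A) ≈ {-6, 0, 5}

A is real symmetric, so its spectrum consists of real eigenvalues. Expanding the characteristic polynomial of the displayed matrix gives
  det(λ I - A) = p(λ) = λ^3 + (1)λ^2 + (-30)λ + (0).
Solving p(λ) = 0 yields eigenvalues ≈ -6, 0, 5. (A is shown rounded to 4 decimals, so these recover the underlying integer eigenvalues to within that precision.)
Verification: the trace of A = -1 equals the sum of eigenvalues -1, and det(A) ≈ 0.0006 matches the eigenvalue product 0.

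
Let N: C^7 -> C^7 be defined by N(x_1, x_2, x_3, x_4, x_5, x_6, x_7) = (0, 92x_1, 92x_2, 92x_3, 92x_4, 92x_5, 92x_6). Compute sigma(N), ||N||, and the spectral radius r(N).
sigma(N) = {0}; ||N|| = 92; r(N) = 0. (N is nilpotent with N^7 = 0.)

On C^7, N is a strictly lower-triangular matrix with 92 on the subdiagonal and zeros elsewhere, so its characteristic polynomial is lambda^7 and every eigenvalue is 0: sigma(N) = {0}. For the operator norm, N e_i = 92e_{i+1} for i = 1, ..., 6 and N e_7 = 0, so the singular values of N are 92 (with multiplicity 6) and 0; hence ||N|| = 92. The spectral radius r(N) = max|lambda| = 0. Note ||N|| > r(N) — characteristic of non-normal nilpotent operators. Indeed N^7 = 0.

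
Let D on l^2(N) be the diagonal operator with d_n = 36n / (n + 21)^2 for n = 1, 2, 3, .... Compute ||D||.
||D|| = 3/7 (attained at n = 21)

For D diagonal, ||D|| = sup_n |d_n|. Treat f(x) = 36x / (x + 21)^2 for real x > 0. By the quotient rule, f'(x) = 36(21 - x)/(x + 21)^3, which is positive for x < 21 and negative for x > 21. So f has a unique maximum at x = 21, and since 21 is a positive integer, the supremum over n ≥ 1 is attained at n = 21: d_21 = 36·21/(21 + 21)^2 = 36·21/1764 = 3/7. Hence ||D|| = 3/7.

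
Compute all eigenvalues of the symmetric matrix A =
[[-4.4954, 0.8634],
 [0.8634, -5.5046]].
sigma(A) ≈ {-6, -4}

A is real symmetric, so its spectrum consists of real eigenvalues. Expanding the characteristic polynomial of the displayed matrix gives
  det(λ I - A) = p(λ) = λ^2 + (10)λ + (24).
Solving p(λ) = 0 yields eigenvalues ≈ -6, -4. (A is shown rounded to 4 decimals, so these recover the underlying integer eigenvalues to within that precision.)
Verification: the trace of A = -10 equals the sum of eigenvalues -10, and det(A) ≈ 23.9999 matches the eigenvalue product 24.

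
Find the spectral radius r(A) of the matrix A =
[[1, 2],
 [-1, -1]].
r(A) = 1

The eigenvalues of A are the roots of its characteristic polynomial. With M = A (coefficients from the trace and determinant):
  p(λ) = det(λ I - M) = λ^2 + 1.
For λ^2 + 1 the discriminant is -4. It is negative, so the roots are the complex-conjugate pair λ = 0 ± (sqrt(4)/2) i ≈ 0 ± 1i. For a conjugate pair the product of the roots equals the constant term, so |λ|^2 = 1 and |λ| = sqrt(1) = 1.
Thus the eigenvalues (to 4 decimals) are 0 ± 1i (modulus 1). The spectral radius is the largest modulus: r(A) = 1. (Cross-check: r(A) ≤ ||A||_2 ≈ 2.618; equality holds whenever A is normal, though it can also hold for some non-normal A.)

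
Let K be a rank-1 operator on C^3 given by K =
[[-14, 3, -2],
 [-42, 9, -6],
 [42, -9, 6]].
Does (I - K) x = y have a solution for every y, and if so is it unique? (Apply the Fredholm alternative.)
(I - K) is singular (det(I - K) = 0, i.e. 1 ∈ sigma(K)). (I - K) x = y is solvable iff y ⊥ ker((I - K)^*) = span{(-14, 3, -2)}, i.e. iff -14y_1 + 3y_2 - 2y_3 = 0. When solvable, the solutions are x = y + c·(1, 3, -3), c arbitrary (ker(I - K) = span{(1, 3, -3)}, dimension 1).

K has rank 1, so it is an outer product K = u v^T: every row of K is a multiple of one row vector. Reading off the entries, u = (1, 3, -3) and v = (-14, 3, -2) (row i of K equals u_i·v^T). A rank-one matrix u v^T satisfies K u = u (v·u) and kills the (2)-dimensional subspace v^⊥, so its characteristic polynomial is lambda^2 (lambda - v·u) with v·u = tr K = 1. Hence the eigenvalues of I - K are 1 (multiplicity 2) and 1 - (1) = 0, so det(I - K) = 0. (Direct check: I - K =
[[15, -3, 2],
 [42, -8, 6],
 [-42, 9, -5]]
has determinant 0.) So 1 is an eigenvalue of K and (I - K) is not invertible. The finite-dimensional Fredholm alternative says: either (I - K) is invertible, or ker(I - K) ≠ {0} and then range(I - K) = ker((I - K)^*)^⊥, with dim ker(I - K) = dim ker((I - K)^*). We are in the second case, so we need both kernels. Kernel of I - K: (I - K) u = u - u (v·u) = u - u = 0, so ker(I - K) = span{u} = span{(1, 3, -3)} (it is exactly 1-dimensional because rank(I - K) = 2). Kernel of the adjoint: K is real, so (I - K)^* = I - K^T = I - v u^T, and (I - v u^T) v = v - v (u·v) = 0; hence ker((I - K)^*) = span{v} = span{(-14, 3, -2)}. Therefore (I - K) x = y is solvable iff <y, v> = 0, i.e. iff -14y_1 + 3y_2 - 2y_3 = 0. When this holds, K y = u (v·y) = 0, so (I - K) y = y and x = y is a particular solution; the full solution set is the line x = y + c·u = y + c·(1, 3, -3), c ∈ C.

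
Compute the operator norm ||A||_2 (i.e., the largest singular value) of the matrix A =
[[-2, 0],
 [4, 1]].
||A||_2 = sqrt((21 + sqrt(425))/2) ≈ 4.5616 (= sqrt(largest eigenvalue of A^T A))

||A||_2 = sigma_max(A) = sqrt(lambda_max(A^T A)). Form the symmetric matrix M = A^T A =
[[20, 4],
 [4, 1]].
Its characteristic polynomial (trace, determinant of M give the coefficients) is
  p(λ) = det(λ I - M) = λ^2 - 21λ + 4.
For λ^2 - 21λ + 4 the discriminant is 425. It is nonnegative but not a perfect square, so the roots are real and irrational: λ = (21 ± sqrt(425))/2 ≈ 20.8078, 0.1922.
So the eigenvalues of A^T A are ≈ 0.1922, 20.8078 (all ≥ 0, as they must be for A^T A). The largest is λ_max = (21 + sqrt(425))/2 ≈ 20.8078, hence ||A||_2 = sqrt(λ_max) = sqrt((21 + sqrt(425))/2) ≈ 4.5616.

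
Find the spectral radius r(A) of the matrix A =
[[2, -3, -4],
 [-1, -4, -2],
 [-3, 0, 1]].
r(A) ≈ 5.1428

The eigenvalues of A are the roots of its characteristic polynomial. With M = A (coefficients from the trace, the sum of principal 2x2 minors, and det A):
  p(λ) = det(λ I - M) = λ^3 + λ^2 - 25λ - 19.
No integer candidate from the rational root theorem (±divisors of 19) is a root, so the roots are irrational. The cubic discriminant is Δ = 62004 > 0, so there are three distinct real roots. p(-6) = -49 and p(-5) = 6 have opposite signs, so a root lies in (-6, -5); Newton's method refines it to λ ≈ -5.1428. p(-1) = 6 and p(0) = -19 have opposite signs, so a root lies in (-1, 0); Newton's method refines it to λ ≈ -0.7544. p(4) = -39 and p(5) = 6 have opposite signs, so a root lies in (4, 5); Newton's method refines it to λ ≈ 4.8972. Check (Vieta): the three roots sum to -1, matching tr M = -1.
Thus the eigenvalues (to 4 decimals) are -5.1428 (modulus 5.1428); -0.7544 (modulus 0.7544); 4.8972 (modulus 4.8972). The spectral radius is the largest modulus: r(A) ≈ 5.1428. (Cross-check: r(A) ≤ ||A||_2 ≈ 6.7058; equality holds whenever A is normal, though it can also hold for some non-normal A.)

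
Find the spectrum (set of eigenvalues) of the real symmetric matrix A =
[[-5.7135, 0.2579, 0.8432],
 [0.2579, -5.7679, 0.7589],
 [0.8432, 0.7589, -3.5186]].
sigma(A) ≈ {-6, -3} (-6 with multiplicity 2)

A is real symmetric, so its spectrum consists of real eigenvalues. Expanding the characteristic polynomial of the displayed matrix gives
  det(λ I - A) = p(λ) = λ^3 + (15)λ^2 + (72)λ + (108).
Solving p(λ) = 0 yields eigenvalues ≈ -6, -6, -3. (A is shown rounded to 4 decimals, so these recover the underlying integer eigenvalues to within that precision.)
Verification: the trace of A = -15 equals the sum of eigenvalues -15, and det(A) ≈ -107.9995 matches the eigenvalue product -108.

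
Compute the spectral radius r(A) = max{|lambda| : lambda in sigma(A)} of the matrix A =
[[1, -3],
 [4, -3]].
r(A) = 3

The eigenvalues of A are the roots of its characteristic polynomial. With M = A (coefficients from the trace and determinant):
  p(λ) = det(λ I - M) = λ^2 + 2λ + 9.
For λ^2 + 2λ + 9 the discriminant is -32. It is negative, so the roots are the complex-conjugate pair λ = -1 ± (sqrt(32)/2) i ≈ -1 ± 2.8284i. For a conjugate pair the product of the roots equals the constant term, so |λ|^2 = 9 and |λ| = sqrt(9) = 3.
Thus the eigenvalues (to 4 decimals) are -1 ± 2.8284i (modulus 3). The spectral radius is the largest modulus: r(A) = 3. (Cross-check: r(A) ≤ ||A||_2 ≈ 5.7016; equality holds whenever A is normal, though it can also hold for some non-normal A.)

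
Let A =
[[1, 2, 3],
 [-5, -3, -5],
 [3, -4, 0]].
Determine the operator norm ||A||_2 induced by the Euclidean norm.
||A||_2 ≈ 8.4198 (= sqrt(largest eigenvalue of A^T A))

||A||_2 = sigma_max(A) = sqrt(lambda_max(A^T A)). Form the symmetric matrix M = A^T A =
[[35, 5, 28],
 [5, 29, 21],
 [28, 21, 34]].
Its characteristic polynomial (trace, sum of principal 2x2 minors, determinant of M give the coefficients) is
  p(λ) = det(λ I - M) = λ^3 - 98λ^2 + 1941λ - 1369.
No integer candidate from the rational root theorem (±divisors of 1369) is a root, so the roots are irrational. The cubic discriminant is Δ = 6414947257 > 0, so there are three distinct real roots. p(0) = -1369 and p(1) = 475 have opposite signs, so a root lies in (0, 1); Newton's method refines it to λ ≈ 0.7322. p(26) = 425 and p(27) = -721 have opposite signs, so a root lies in (26, 27); Newton's method refines it to λ ≈ 26.3747. p(70) = -2699 and p(71) = 335 have opposite signs, so a root lies in (70, 71); Newton's method refines it to λ ≈ 70.8932. Check (Vieta): the three roots sum to 98, matching tr M = 98.
So the eigenvalues of A^T A are ≈ 0.7322, 26.3747, 70.8932 (all ≥ 0, as they must be for A^T A). The largest is λ_max ≈ 70.8932, hence ||A||_2 = sqrt(λ_max) ≈ 8.4198.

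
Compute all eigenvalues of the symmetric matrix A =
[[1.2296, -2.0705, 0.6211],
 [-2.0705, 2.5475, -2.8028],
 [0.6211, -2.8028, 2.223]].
sigma(A) ≈ {-1, 1, 6}

A is real symmetric, so its spectrum consists of real eigenvalues. Expanding the characteristic polynomial of the displayed matrix gives
  det(λ I - A) = p(λ) = λ^3 + (-6)λ^2 + (-1)λ + (6).
Solving p(λ) = 0 yields eigenvalues ≈ -1, 1, 6. (A is shown rounded to 4 decimals, so these recover the underlying integer eigenvalues to within that precision.)
Verification: the trace of A = 6 equals the sum of eigenvalues 6, and det(A) ≈ -6.0000 matches the eigenvalue product -6.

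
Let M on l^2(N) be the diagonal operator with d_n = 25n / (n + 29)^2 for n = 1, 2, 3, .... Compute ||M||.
||M|| = 25/116 (attained at n = 29)

For M diagonal, ||M|| = sup_n |d_n|. Treat f(x) = 25x / (x + 29)^2 for real x > 0. By the quotient rule, f'(x) = 25(29 - x)/(x + 29)^3, which is positive for x < 29 and negative for x > 29. So f has a unique maximum at x = 29, and since 29 is a positive integer, the supremum over n ≥ 1 is attained at n = 29: d_29 = 25·29/(29 + 29)^2 = 25·29/3364 = 25/116. Hence ||M|| = 25/116.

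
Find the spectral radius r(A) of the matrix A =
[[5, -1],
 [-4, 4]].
r(A) = (9 + sqrt(17))/2 ≈ 6.5616

The eigenvalues of A are the roots of its characteristic polynomial. With M = A (coefficients from the trace and determinant):
  p(λ) = det(λ I - M) = λ^2 - 9λ + 16.
For λ^2 - 9λ + 16 the discriminant is 17. It is nonnegative but not a perfect square, so the roots are real and irrational: λ = (9 ± sqrt(17))/2 ≈ 6.5616, 2.4384.
Thus the eigenvalues (to 4 decimals) are 6.5616 (modulus 6.5616); 2.4384 (modulus 2.4384). The spectral radius is the largest modulus: r(A) = (9 + sqrt(17))/2 ≈ 6.5616. (Cross-check: r(A) ≤ ||A||_2 ≈ 7.2929; equality holds whenever A is normal, though it can also hold for some non-normal A.)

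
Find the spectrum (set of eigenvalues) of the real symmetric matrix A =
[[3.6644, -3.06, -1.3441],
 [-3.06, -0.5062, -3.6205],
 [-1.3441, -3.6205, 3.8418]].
sigma(A) ≈ {-4, 5, 6}

A is real symmetric, so its spectrum consists of real eigenvalues. Expanding the characteristic polynomial of the displayed matrix gives
  det(λ I - A) = p(λ) = λ^3 + (-7)λ^2 + (-14)λ + (120).
Solving p(λ) = 0 yields eigenvalues ≈ -4, 5, 6. (A is shown rounded to 4 decimals, so these recover the underlying integer eigenvalues to within that precision.)
Verification: the trace of A = 7 equals the sum of eigenvalues 7, and det(A) ≈ -119.9997 matches the eigenvalue product -120.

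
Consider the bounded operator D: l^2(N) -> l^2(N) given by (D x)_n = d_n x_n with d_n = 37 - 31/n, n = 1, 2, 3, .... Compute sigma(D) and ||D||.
sigma(D) = {37 - 31/n : n ≥ 1} ∪ {37}; ||D|| = 37

A bounded diagonal operator on l^2 with diagonal entries d_n has spectrum equal to the closure of {d_n : n ≥ 1}: every d_n is an eigenvalue (with eigenvector e_n), so {d_n} ⊂ sigma(D); the spectrum is closed, so its closure is too; and for lambda not in the closure, (D - lambda I) has bounded inverse (the diagonal entries 1/(d_n - lambda) are bounded). For our sequence d_n = 37 - 31/n, n = 1, 2, 3, ...:
  - {d_n} = {37 - 31/n : n ≥ 1}; the only limit point is 37
  - closure = {37 - 31/n : n ≥ 1} ∪ {37}
For the norm: a diagonal operator has ||D|| = sup_n |d_n|. Here d_n = 37 - 31/n increases monotonically from d_1 = 6 toward 37, with all terms in [6, 37); so sup_n |d_n| = 37 (the supremum is the limit, not attained). So ||D|| = 37.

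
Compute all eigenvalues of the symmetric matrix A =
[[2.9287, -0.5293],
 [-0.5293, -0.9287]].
sigma(A) ≈ {-1, 3}

A is real symmetric, so its spectrum consists of real eigenvalues. Expanding the characteristic polynomial of the displayed matrix gives
  det(λ I - A) = p(λ) = λ^2 + (-2)λ + (-3).
Solving p(λ) = 0 yields eigenvalues ≈ -1, 3. (A is shown rounded to 4 decimals, so these recover the underlying integer eigenvalues to within that precision.)
Verification: the trace of A = 2 equals the sum of eigenvalues 2, and det(A) ≈ -3.0000 matches the eigenvalue product -3.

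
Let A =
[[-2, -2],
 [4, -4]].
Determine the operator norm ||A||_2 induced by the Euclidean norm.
||A||_2 = sqrt(32) ≈ 5.6569 (= sqrt(largest eigenvalue of A^T A))

||A||_2 = sigma_max(A) = sqrt(lambda_max(A^T A)). Form the symmetric matrix M = A^T A =
[[20, -12],
 [-12, 20]].
Its characteristic polynomial (trace, determinant of M give the coefficients) is
  p(λ) = det(λ I - M) = λ^2 - 40λ + 256.
For λ^2 - 40λ + 256 the discriminant is 576. It is a perfect square (24^2), so the roots are rational: λ = (40 ± 24)/2 = 32, 8.
So the eigenvalues of A^T A are ≈ 8, 32 (all ≥ 0, as they must be for A^T A). The largest is λ_max = 32, hence ||A||_2 = sqrt(λ_max) = sqrt(32) ≈ 5.6569.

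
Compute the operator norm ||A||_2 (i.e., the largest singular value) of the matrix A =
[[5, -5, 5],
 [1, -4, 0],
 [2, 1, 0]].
||A||_2 ≈ 9.1918 (= sqrt(largest eigenvalue of A^T A))

||A||_2 = sigma_max(A) = sqrt(lambda_max(A^T A)). Form the symmetric matrix M = A^T A =
[[30, -27, 25],
 [-27, 42, -25],
 [25, -25, 25]].
Its characteristic polynomial (trace, sum of principal 2x2 minors, determinant of M give the coefficients) is
  p(λ) = det(λ I - M) = λ^3 - 97λ^2 + 1081λ - 2025.
No integer candidate from the rational root theorem (±divisors of 2025) is a root, so the roots are irrational. The cubic discriminant is Δ = 2260802160 > 0, so there are three distinct real roots. p(2) = -243 and p(3) = 372 have opposite signs, so a root lies in (2, 3); Newton's method refines it to λ ≈ 2.3615. p(10) = 85 and p(11) = -540 have opposite signs, so a root lies in (10, 11); Newton's method refines it to λ ≈ 10.1494. p(84) = -2949 and p(85) = 3160 have opposite signs, so a root lies in (84, 85); Newton's method refines it to λ ≈ 84.4891. Check (Vieta): the three roots sum to 97, matching tr M = 97.
So the eigenvalues of A^T A are ≈ 2.3615, 10.1494, 84.4891 (all ≥ 0, as they must be for A^T A). The largest is λ_max ≈ 84.4891, hence ||A||_2 = sqrt(λ_max) ≈ 9.1918.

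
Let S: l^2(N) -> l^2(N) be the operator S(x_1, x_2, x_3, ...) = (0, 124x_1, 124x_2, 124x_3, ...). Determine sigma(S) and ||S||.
sigma(S) = closed disk {z in C : |z| ≤ 124}; ||S|| = 124

Note S = 124·U where U is the unit right shift (U x)_k = x_{k-1} (with x_0 := 0); so ||S|| = 124||U|| and sigma(S) = 124·sigma(U). ||S x||^2 = sum_{k≥1} |124x_k|^2 = 15376||x||^2, so ||S|| = 124 and sigma(S) ⊂ {|z| ≤ 124}. For any |lambda| < 124, the equation (S - lambda I) x = 0 forces x_1 = 0, then 124x_k = lambda x_{k+1} ⇒ x = 0, so S has no eigenvalues. But (S - lambda I) is not surjective for |lambda| < 124: solving (S - lambda I) x = e_1 would require x_n proportional to (lambda/124)^(-n), which is not in l^2. So every |lambda| < 124 lies in the residual spectrum. The boundary |lambda| = 124 is in the approximate point spectrum (the spectrum is closed). Hence sigma(S) is the closed disk of radius 124.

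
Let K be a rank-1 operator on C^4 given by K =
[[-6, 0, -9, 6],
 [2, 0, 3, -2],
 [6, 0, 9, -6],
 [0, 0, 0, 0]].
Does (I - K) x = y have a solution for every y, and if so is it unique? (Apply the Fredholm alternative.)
(I - K) is invertible (det(I - K) = -2 ≠ 0), so for every y in C^4 the equation (I - K) x = y has a unique solution.

K has rank 1, so it is an outer product K = u v^T: every row of K is a multiple of one row vector. Reading off the entries, u = (3, -1, -3, 0) and v = (-2, 0, -3, 2) (row i of K equals u_i·v^T). A rank-one matrix u v^T satisfies K u = u (v·u) and kills the (3)-dimensional subspace v^⊥, so its characteristic polynomial is lambda^3 (lambda - v·u) with v·u = tr K = 3. Hence the eigenvalues of I - K are 1 (multiplicity 3) and 1 - (3) = -2, so det(I - K) = -2. (Direct check: I - K =
[[7, 0, 9, -6],
 [-2, 1, -3, 2],
 [-6, 0, -8, 6],
 [0, 0, 0, 1]]
has determinant -2.) The finite-dimensional Fredholm alternative says: either (I - K) is invertible, or ker(I - K) ≠ {0} and then range(I - K) = ker((I - K)^*)^⊥, with dim ker(I - K) = dim ker((I - K)^*). Since det(I - K) ≠ 0, 1 is not an eigenvalue of K and ker(I - K) = {0}, so we are in the first case: for every y there is a unique x = (I - K)^(-1) y. Explicitly, by the Sherman–Morrison formula, (I - u v^T)^(-1) = I + u v^T/(1 - v·u), i.e. (I - K)^(-1) = I + K/(-2).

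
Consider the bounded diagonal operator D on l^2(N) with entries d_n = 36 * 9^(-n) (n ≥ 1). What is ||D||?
||D|| = 4 (attained at n = 1)

For D diagonal, ||D|| = sup_n |d_n|. The sequence d_n = 36 * 9^(-n) is positive and strictly decreasing (ratio 9^(-1) < 1), so the supremum is d_1 = 36/9 = 4. Hence ||D|| = 4.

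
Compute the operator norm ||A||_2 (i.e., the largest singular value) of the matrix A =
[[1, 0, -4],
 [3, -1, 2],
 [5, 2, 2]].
||A||_2 ≈ 6.6297 (= sqrt(largest eigenvalue of A^T A))

||A||_2 = sigma_max(A) = sqrt(lambda_max(A^T A)). Form the symmetric matrix M = A^T A =
[[35, 7, 12],
 [7, 5, 2],
 [12, 2, 24]].
Its characteristic polynomial (trace, sum of principal 2x2 minors, determinant of M give the coefficients) is
  p(λ) = det(λ I - M) = λ^3 - 64λ^2 + 938λ - 2500.
No integer candidate from the rational root theorem (±divisors of 2500) is a root, so the roots are irrational. The cubic discriminant is Δ = 213916336 > 0, so there are three distinct real roots. p(3) = -235 and p(4) = 292 have opposite signs, so a root lies in (3, 4); Newton's method refines it to λ ≈ 3.4211. p(16) = 220 and p(17) = -137 have opposite signs, so a root lies in (16, 17); Newton's method refines it to λ ≈ 16.6257. p(43) = -995 and p(44) = 52 have opposite signs, so a root lies in (43, 44); Newton's method refines it to λ ≈ 43.9532. Check (Vieta): the three roots sum to 64, matching tr M = 64.
So the eigenvalues of A^T A are ≈ 3.4211, 16.6257, 43.9532 (all ≥ 0, as they must be for A^T A). The largest is λ_max ≈ 43.9532, hence ||A||_2 = sqrt(λ_max) ≈ 6.6297.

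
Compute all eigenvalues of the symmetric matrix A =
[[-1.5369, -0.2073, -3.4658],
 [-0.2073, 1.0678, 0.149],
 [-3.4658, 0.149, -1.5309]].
sigma(A) ≈ {-5, 1, 2}

A is real symmetric, so its spectrum consists of real eigenvalues. Expanding the characteristic polynomial of the displayed matrix gives
  det(λ I - A) = p(λ) = λ^3 + (2)λ^2 + (-13)λ + (10).
Solving p(λ) = 0 yields eigenvalues ≈ -5, 1, 2. (A is shown rounded to 4 decimals, so these recover the underlying integer eigenvalues to within that precision.)
Verification: the trace of A = -2 equals the sum of eigenvalues -2, and det(A) ≈ -9.9998 matches the eigenvalue product -10.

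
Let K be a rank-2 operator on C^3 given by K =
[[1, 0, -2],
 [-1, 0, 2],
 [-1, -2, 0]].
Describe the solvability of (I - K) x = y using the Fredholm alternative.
(I - K) is invertible (det(I - K) = 2 ≠ 0), so for every y in C^3 the equation (I - K) x = y has a unique solution.

K has rank 2 and factors as K = U V^T = u1 v1^T + u2 v2^T with u1 = (1, -1, 1), v1 = (-2, -3, 1), u2 = (3, -3, 1), v2 = (1, 1, -1) (multiplying out reproduces the displayed K). The nonzero eigenvalues of U V^T coincide with those of the 2 x 2 matrix G = V^T U = [[v1·u1, v1·u2], [v2·u1, v2·u2]] = [[2, 4], [-1, -1]], and by the Sylvester determinant identity det(I_3 - U V^T) = det(I_2 - V^T U) = det([[-1, -4], [1, 2]]) = (-1)(2) - (-4)(1) = 2. (Direct check: I - K =
[[0, 0, 2],
 [1, 1, -2],
 [1, 2, 1]]
has determinant 2.) The finite-dimensional Fredholm alternative says: either (I - K) is invertible, or ker(I - K) ≠ {0} and then range(I - K) = ker((I - K)^*)^⊥, with dim ker(I - K) = dim ker((I - K)^*). Since det(I - K) ≠ 0, 1 is not an eigenvalue of K and ker(I - K) = {0}, so we are in the first case: for every y there is a unique x = (I - K)^(-1) y. (Explicitly, by the Woodbury identity, (I - U V^T)^(-1) = I + U (I_2 - G)^(-1) V^T.)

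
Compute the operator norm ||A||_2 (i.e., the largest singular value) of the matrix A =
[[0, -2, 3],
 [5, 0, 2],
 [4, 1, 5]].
||A||_2 ≈ 8.3435 (= sqrt(largest eigenvalue of A^T A))

||A||_2 = sigma_max(A) = sqrt(lambda_max(A^T A)). Form the symmetric matrix M = A^T A =
[[41, 4, 30],
 [4, 5, -1],
 [30, -1, 38]].
Its characteristic polynomial (trace, sum of principal 2x2 minors, determinant of M give the coefficients) is
  p(λ) = det(λ I - M) = λ^3 - 84λ^2 + 1036λ - 2401.
No integer candidate from the rational root theorem (±divisors of 2401) is a root, so the roots are irrational. The cubic discriminant is Δ = 1038462341 > 0, so there are three distinct real roots. p(3) = -22 and p(4) = 463 have opposite signs, so a root lies in (3, 4); Newton's method refines it to λ ≈ 3.0396. p(11) = 162 and p(12) = -337 have opposite signs, so a root lies in (11, 12); Newton's method refines it to λ ≈ 11.3472. p(69) = -2332 and p(70) = 1519 have opposite signs, so a root lies in (69, 70); Newton's method refines it to λ ≈ 69.6132. Check (Vieta): the three roots sum to 84, matching tr M = 84.
So the eigenvalues of A^T A are ≈ 3.0396, 11.3472, 69.6132 (all ≥ 0, as they must be for A^T A). The largest is λ_max ≈ 69.6132, hence ||A||_2 = sqrt(λ_max) ≈ 8.3435.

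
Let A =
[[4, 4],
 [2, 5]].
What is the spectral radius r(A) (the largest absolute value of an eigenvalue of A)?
r(A) = (9 + sqrt(33))/2 ≈ 7.3723

The eigenvalues of A are the roots of its characteristic polynomial. With M = A (coefficients from the trace and determinant):
  p(λ) = det(λ I - M) = λ^2 - 9λ + 12.
For λ^2 - 9λ + 12 the discriminant is 33. It is nonnegative but not a perfect square, so the roots are real and irrational: λ = (9 ± sqrt(33))/2 ≈ 7.3723, 1.6277.
Thus the eigenvalues (to 4 decimals) are 7.3723 (modulus 7.3723); 1.6277 (modulus 1.6277). The spectral radius is the largest modulus: r(A) = (9 + sqrt(33))/2 ≈ 7.3723. (Cross-check: r(A) ≤ ||A||_2 ≈ 7.6512; equality holds whenever A is normal, though it can also hold for some non-normal A.)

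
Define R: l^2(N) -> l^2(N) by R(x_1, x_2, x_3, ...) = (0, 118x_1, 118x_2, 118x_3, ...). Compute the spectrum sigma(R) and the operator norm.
sigma(R) = closed disk {z in C : |z| ≤ 118}; ||R|| = 118

Note R = 118·U where U is the unit right shift (U x)_k = x_{k-1} (with x_0 := 0); so ||R|| = 118||U|| and sigma(R) = 118·sigma(U). ||R x||^2 = sum_{k≥1} |118x_k|^2 = 13924||x||^2, so ||R|| = 118 and sigma(R) ⊂ {|z| ≤ 118}. For any |lambda| < 118, the equation (R - lambda I) x = 0 forces x_1 = 0, then 118x_k = lambda x_{k+1} ⇒ x = 0, so R has no eigenvalues. But (R - lambda I) is not surjective for |lambda| < 118: solving (R - lambda I) x = e_1 would require x_n proportional to (lambda/118)^(-n), which is not in l^2. So every |lambda| < 118 lies in the residual spectrum. The boundary |lambda| = 118 is in the approximate point spectrum (the spectrum is closed). Hence sigma(R) is the closed disk of radius 118.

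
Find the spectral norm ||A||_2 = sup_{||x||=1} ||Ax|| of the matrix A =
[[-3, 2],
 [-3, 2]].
||A||_2 = sqrt(26) ≈ 5.099 (= sqrt(largest eigenvalue of A^T A))

||A||_2 = sigma_max(A) = sqrt(lambda_max(A^T A)). Form the symmetric matrix M = A^T A =
[[18, -12],
 [-12, 8]].
Its characteristic polynomial (trace, determinant of M give the coefficients) is
  p(λ) = det(λ I - M) = λ^2 - 26λ.
For λ^2 - 26λ the discriminant is 676. It is a perfect square (26^2), so the roots are rational: λ = (26 ± 26)/2 = 26, 0.
So the eigenvalues of A^T A are ≈ 0, 26 (all ≥ 0, as they must be for A^T A). The largest is λ_max = 26, hence ||A||_2 = sqrt(λ_max) = sqrt(26) ≈ 5.099.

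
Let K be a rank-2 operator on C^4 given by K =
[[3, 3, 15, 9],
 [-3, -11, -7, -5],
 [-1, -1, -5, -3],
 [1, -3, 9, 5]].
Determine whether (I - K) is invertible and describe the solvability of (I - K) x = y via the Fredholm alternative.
(I - K) is invertible (det(I - K) = -29 ≠ 0), so for every y in C^4 the equation (I - K) x = y has a unique solution.

K has rank 2 and factors as K = U V^T = u1 v1^T + u2 v2^T with u1 = (-3, -1, 1, -3), v1 = (0, 2, -2, -1), u2 = (-3, 3, 1, -1), v2 = (-1, -3, -3, -2) (multiplying out reproduces the displayed K). The nonzero eigenvalues of U V^T coincide with those of the 2 x 2 matrix G = V^T U = [[v1·u1, v1·u2], [v2·u1, v2·u2]] = [[-1, 5], [9, -7]], and by the Sylvester determinant identity det(I_4 - U V^T) = det(I_2 - V^T U) = det([[2, -5], [-9, 8]]) = (2)(8) - (-5)(-9) = -29. (Direct check: I - K =
[[-2, -3, -15, -9],
 [3, 12, 7, 5],
 [1, 1, 6, 3],
 [-1, 3, -9, -4]]
has determinant -29.) The finite-dimensional Fredholm alternative says: either (I - K) is invertible, or ker(I - K) ≠ {0} and then range(I - K) = ker((I - K)^*)^⊥, with dim ker(I - K) = dim ker((I - K)^*). Since det(I - K) ≠ 0, 1 is not an eigenvalue of K and ker(I - K) = {0}, so we are in the first case: for every y there is a unique x = (I - K)^(-1) y. (Explicitly, by the Woodbury identity, (I - U V^T)^(-1) = I + U (I_2 - G)^(-1) V^T.)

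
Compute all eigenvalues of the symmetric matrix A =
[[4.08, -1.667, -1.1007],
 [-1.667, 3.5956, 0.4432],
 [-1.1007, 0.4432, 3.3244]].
sigma(A) ≈ {2, 3, 6}

A is real symmetric, so its spectrum consists of real eigenvalues. Expanding the characteristic polynomial of the displayed matrix gives
  det(λ I - A) = p(λ) = λ^3 + (-11)λ^2 + (36)λ + (-36).
Solving p(λ) = 0 yields eigenvalues ≈ 2, 3, 6. (A is shown rounded to 4 decimals, so these recover the underlying integer eigenvalues to within that precision.)
Verification: the trace of A = 11 equals the sum of eigenvalues 11, and det(A) ≈ 35.9998 matches the eigenvalue product 36.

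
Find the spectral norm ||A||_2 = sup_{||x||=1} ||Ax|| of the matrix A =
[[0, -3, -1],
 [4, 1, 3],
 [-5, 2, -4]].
||A||_2 ≈ 8.1874 (= sqrt(largest eigenvalue of A^T A))

||A||_2 = sigma_max(A) = sqrt(lambda_max(A^T A)). Form the symmetric matrix M = A^T A =
[[41, -6, 32],
 [-6, 14, -2],
 [32, -2, 26]].
Its characteristic polynomial (trace, sum of principal 2x2 minors, determinant of M give the coefficients) is
  p(λ) = det(λ I - M) = λ^3 - 81λ^2 + 940λ - 256.
No integer candidate from the rational root theorem (±divisors of 256) is a root, so the roots are irrational. The cubic discriminant is Δ = 2279851664 > 0, so there are three distinct real roots. p(0) = -256 and p(1) = 604 have opposite signs, so a root lies in (0, 1); Newton's method refines it to λ ≈ 0.279. p(13) = 472 and p(14) = -228 have opposite signs, so a root lies in (13, 14); Newton's method refines it to λ ≈ 13.6867. p(67) = -122 and p(68) = 3552 have opposite signs, so a root lies in (67, 68); Newton's method refines it to λ ≈ 67.0343. Check (Vieta): the three roots sum to 81, matching tr M = 81.
So the eigenvalues of A^T A are ≈ 0.279, 13.6867, 67.0343 (all ≥ 0, as they must be for A^T A). The largest is λ_max ≈ 67.0343, hence ||A||_2 = sqrt(λ_max) ≈ 8.1874.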